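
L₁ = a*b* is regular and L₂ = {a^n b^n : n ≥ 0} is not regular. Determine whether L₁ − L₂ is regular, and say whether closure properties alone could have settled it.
No — L₁ − L₂ is not regular.

a*b* − {a^n b^n} = {a^n b^m : n ≠ m}. If this were regular, then its complement intersected with a*b*, namely {a^n b^n : n ≥ 0}, would be regular too (closure under complement and intersection) — contradiction. So L₁ − L₂ is not regular.

Note that the bare facts "L₁ regular, L₂ non-regular" do not settle the question by themselves: the closure of regular languages under ∪, ∩, complement and difference applies only when BOTH operands are regular. With a non-regular operand the result can come out regular or non-regular depending on the specific languages, so one has to work out L₁ − L₂ for this particular pair, as above.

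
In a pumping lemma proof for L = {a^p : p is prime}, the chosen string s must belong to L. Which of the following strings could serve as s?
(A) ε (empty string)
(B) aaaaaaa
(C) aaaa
(B) aaaaaaa

The pumping lemma is applied to a string s that lies in L, so first check membership of each option:
- (A) ε has length 0, which is not prime, so it is not in L ✗
- (B) aaaaaaa has length 7, which is prime, so it is in L ✓
- (C) aaaa has length 4 = 2 × 2, which is not prime, so it is not in L ✗

Only (B) aaaaaaa is in L, so it is the only candidate that could play the role of s.
(In a complete proof one picks s in terms of the pumping length p so that |s| ≥ p is guaranteed; a fixed string like aaaaaaa illustrates the shape of such an s.)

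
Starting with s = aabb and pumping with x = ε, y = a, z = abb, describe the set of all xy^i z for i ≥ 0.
{xy^i z : i ≥ 0} = {a^(i+1) b^2 : i ≥ 0} = {abb, aabb, aaabb, ...}

With x = ε, y = a, z = abb: Starting with aabb and pumping the first 'a' (z = abb keeps the second 'a'), we get strings with i+1 a's followed by 2 b's for i = 0, 1, 2, ...; note bb is not produced because z always contributes one a.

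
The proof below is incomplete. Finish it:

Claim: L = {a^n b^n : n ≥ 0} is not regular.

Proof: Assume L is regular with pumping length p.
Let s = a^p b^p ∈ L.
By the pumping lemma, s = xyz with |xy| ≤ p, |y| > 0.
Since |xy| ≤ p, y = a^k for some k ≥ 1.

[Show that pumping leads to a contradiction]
Consider xy²z = a^(p+k) b^p.

Since k ≥ 1, we have p + k > p.
So xy²z has more a's than b's: (p+k) a's vs p b's.
This means xy²z ∉ L because a^n b^n requires equal counts.

This contradicts the pumping lemma which states xy²z ∈ L.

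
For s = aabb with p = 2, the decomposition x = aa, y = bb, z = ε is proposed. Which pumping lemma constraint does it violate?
Violated: |xy| ≤ p

The decomposition x = aa, y = bb, z = ε for s = aabb with p = 2
violates the constraint: |xy| ≤ p

|xy| = |aabb| = 4 > 2 = p. The decomposition puts too many characters in xy.

Pumping lemma constraints:
1. xyz = s (decomposition is valid)
2. |xy| ≤ p
3. |y| > 0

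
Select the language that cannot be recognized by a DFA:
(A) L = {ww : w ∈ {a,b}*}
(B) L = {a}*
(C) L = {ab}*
(A) {ww : w ∈ {a,b}*}

(A) L = {ww : w ∈ {a,b}*} is NOT regular.

The pumping lemma can be used to prove this:
After pumping, the two halves no longer match

The other languages are regular because they can be recognized by finite automata.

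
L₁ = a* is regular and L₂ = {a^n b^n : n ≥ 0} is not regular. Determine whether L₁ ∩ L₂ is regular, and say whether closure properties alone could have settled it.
Yes — L₁ ∩ L₂ is regular.

A string of a* contains no b's, and the only string of {a^n b^n} with no b's is ε (n = 0). So L₁ ∩ L₂ = {ε}, a finite language, which is regular.

Note that the bare facts "L₁ regular, L₂ non-regular" do not settle the question by themselves: the closure of regular languages under ∪, ∩, complement and difference applies only when BOTH operands are regular. With a non-regular operand the result can come out regular or non-regular depending on the specific languages, so one has to work out L₁ ∩ L₂ for this particular pair, as above.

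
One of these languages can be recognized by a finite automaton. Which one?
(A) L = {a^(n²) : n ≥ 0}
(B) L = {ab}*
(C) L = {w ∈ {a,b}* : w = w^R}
(B) {ab}*

(B) L = {ab}* is regular.

This can be recognized by a finite automaton (DFA/NFA).
Regular expressions like {ab}* define regular languages.

The other choices are not regular:
- {a^(n²) : n ≥ 0}: After pumping, length is no longer a perfect square
- {w ∈ {a,b}* : w = w^R}: After pumping, the string is no longer symmetric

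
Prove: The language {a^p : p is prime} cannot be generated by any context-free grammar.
Assume for contradiction that L is context-free, and let p ≥ 1 be the pumping length given by the pumping lemma for CFLs.
Choose a prime q with q ≥ p and let s = a^q. Then s ∈ L and |s| = q ≥ p.
By the CFL pumping lemma, s = uvxyz for some u, v, x, y, z with |vxy| ≤ p, |vy| ≥ 1, and uv^i xy^i z ∈ L for every i ≥ 0.
All symbols are a's, so only lengths matter: let k = |vy|, with 1 ≤ k ≤ p. Then |uv^i xy^i z| = q + (i − 1)k.

Take i = q + 1: the length is q + qk = q(k + 1).
Both factors satisfy q ≥ 2 and k + 1 ≥ 2, so q(k + 1) is composite and uv^(q+1) xy^(q+1) z ∉ L.

This contradicts the CFL pumping lemma, which requires uv^i xy^i z ∈ L for all i ≥ 0.
Hence L = {a^p : p is prime} is not context-free. ∎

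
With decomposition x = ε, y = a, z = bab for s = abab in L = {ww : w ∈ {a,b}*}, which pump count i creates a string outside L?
i = 2

xy²z = ε · aa · bab = aabab; aabab has odd length 5, so it cannot be written as ww and is not in L.
(Other choices also work, e.g. i = 0, 3; only i = 1 is guaranteed to stay in L since xy¹z = s.)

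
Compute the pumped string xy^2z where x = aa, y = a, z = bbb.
aaaabbb

Given x = 'aa', y = 'a', z = 'bbb' and i = 2:

xy^2z = x + y·y·...·y (2 times) + z
       = 'aa' + 'a'^2 + 'bbb'
       = 'aa' + 'aa' + 'bbb'
       = 'aaaabbb'

The pumped string is 'aaaabbb' with length 7.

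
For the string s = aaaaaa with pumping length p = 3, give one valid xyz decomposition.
x = '', y = 'a', z = 'aaaaa'

For s = aaaaaa and p = 3, one valid decomposition is:
- x = '' (length 0)
- y = 'a' (length 1)
- z = 'aaaaa' (length 5)

Verification:
- xyz = '' + 'a' + 'aaaaa' = aaaaaa ✓
- |xy| = 1 ≤ 3 ✓
- |y| = 1 > 0 ✓

All pumping lemma constraints are satisfied.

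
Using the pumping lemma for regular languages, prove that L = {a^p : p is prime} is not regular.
Assume for contradiction that L is regular, and let p ≥ 1 be the pumping length given by the pumping lemma.
Choose a prime q with q ≥ p (one exists because there are infinitely many primes) and let s = a^q. Then s ∈ L and |s| = q ≥ p.
By the pumping lemma, s = xyz for some x, y, z with |xy| ≤ p, |y| ≥ 1, and xy^i z ∈ L for every i ≥ 0.
Here y = a^k for some k with 1 ≤ k ≤ p, and xy^i z = a^(q + (i − 1)k) for every i ≥ 0.

Take i = q + 1: |xy^(q+1) z| = q + qk = q(k + 1).
Both factors satisfy q ≥ 2 and k + 1 ≥ 2, so q(k + 1) is composite, and xy^(q+1) z ∉ L.

This contradicts the pumping lemma, which requires xy^i z ∈ L for all i ≥ 0.
Hence L = {a^p : p is prime} is not regular. ∎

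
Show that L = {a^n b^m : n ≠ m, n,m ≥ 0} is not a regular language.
Assume for contradiction that L is regular, and let p ≥ 1 be the pumping length given by the pumping lemma.
Choose s = a^p b^(p + p!). Then s ∈ L because p ≠ p + p! (as p! ≥ 1), and |s| ≥ p.
By the pumping lemma, s = xyz for some x, y, z with |xy| ≤ p, |y| ≥ 1, and xy^i z ∈ L for every i ≥ 0.
Since |xy| ≤ p and the first p symbols of s are all a's, y = a^k for some k with 1 ≤ k ≤ p.
For every i ≥ 0, xy^i z = a^(p + (i − 1)k) b^(p + p!).

Because 1 ≤ k ≤ p, k divides p!. Let t = p!/k (a positive integer) and take i = t + 1.
Then the number of a's is p + tk = p + p!, which equals the number of b's.
So xy^(t+1) z = a^(p + p!) b^(p + p!) has equally many a's and b's and is NOT in L.

This contradicts the pumping lemma, which requires xy^i z ∈ L for all i ≥ 0.
Hence L = {a^n b^m : n ≠ m, n,m ≥ 0} is not regular. ∎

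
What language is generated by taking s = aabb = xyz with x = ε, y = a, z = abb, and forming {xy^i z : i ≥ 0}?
{xy^i z : i ≥ 0} = {a^(i+1) b^2 : i ≥ 0} = {abb, aabb, aaabb, ...}

With x = ε, y = a, z = abb: Starting with aabb and pumping the first 'a' (z = abb keeps the second 'a'), we get strings with i+1 a's followed by 2 b's for i = 0, 1, 2, ...; note bb is not produced because z always contributes one a.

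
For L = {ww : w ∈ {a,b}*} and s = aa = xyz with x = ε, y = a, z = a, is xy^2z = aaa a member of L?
No

xy²z = ε · aa · a = aaa.
aaa has odd length 3, so it cannot be written as ww and is not in L.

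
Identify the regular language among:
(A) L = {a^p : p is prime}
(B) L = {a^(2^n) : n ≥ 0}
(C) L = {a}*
(C) {a}*

(C) L = {a}* is regular.

This can be recognized by a finite automaton (DFA/NFA).
Regular expressions like {a}* define regular languages.

The other choices are not regular:
- {a^(2^n) : n ≥ 0}: After pumping, length is no longer a power of 2
- {a^p : p is prime}: After pumping, the length becomes composite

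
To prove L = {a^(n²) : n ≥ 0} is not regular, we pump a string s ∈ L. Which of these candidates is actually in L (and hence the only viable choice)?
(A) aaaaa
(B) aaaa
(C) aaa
(B) aaaa

The pumping lemma is applied to a string s that lies in L, so first check membership of each option:
- (A) aaaaa has length 5, strictly between 2² = 4 and 3² = 9, so it is not in L ✗
- (B) aaaa has length 4 = 2², a perfect square, so it is in L ✓
- (C) aaa has length 3, strictly between 1² = 1 and 2² = 4, so it is not in L ✗

Only (B) aaaa is in L, so it is the only candidate that could play the role of s.
(In a complete proof one picks s in terms of the pumping length p so that |s| ≥ p is guaranteed; a fixed string like aaaa illustrates the shape of such an s.)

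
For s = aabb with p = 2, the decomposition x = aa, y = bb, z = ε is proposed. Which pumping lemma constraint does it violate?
Violated: |xy| ≤ p

The decomposition x = aa, y = bb, z = ε for s = aabb with p = 2
violates the constraint: |xy| ≤ p

|xy| = |aabb| = 4 > 2 = p. The decomposition puts too many characters in xy.

Pumping lemma constraints:
1. xyz = s (decomposition is valid)
2. |xy| ≤ p
3. |y| > 0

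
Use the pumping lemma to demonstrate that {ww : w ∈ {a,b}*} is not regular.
Assume for contradiction that L is regular, and let p ≥ 1 be the pumping length given by the pumping lemma.
Choose s = a^p b a^p b. Then s ∈ L (take w = a^p b) and |s| = 2p + 2 ≥ p.
By the pumping lemma, s = xyz for some x, y, z with |xy| ≤ p, |y| ≥ 1, and xy^i z ∈ L for every i ≥ 0.
Since |xy| ≤ p and the first p symbols of s are all a's, y = a^k for some k with 1 ≤ k ≤ p.

Take i = 2: t = xy²z = a^(p + k) b a^p b.
Suppose t = uu for some string u. The string t contains exactly two b's and ends in b, so u contains exactly one b and ends in b; hence u = a^j b for some j, and uu = a^j b a^j b. Comparing with t = a^(p + k) b a^p b forces j = p + k (first block) and j = p (second block), which is impossible since k ≥ 1. So t ∉ L.

This contradicts the pumping lemma, which requires xy^i z ∈ L for all i ≥ 0.
Hence L = {ww : w ∈ {a,b}*} is not regular. ∎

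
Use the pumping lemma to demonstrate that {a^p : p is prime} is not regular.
Assume for contradiction that L is regular, and let p ≥ 1 be the pumping length given by the pumping lemma.
Choose a prime q with q ≥ p (one exists because there are infinitely many primes) and let s = a^q. Then s ∈ L and |s| = q ≥ p.
By the pumping lemma, s = xyz for some x, y, z with |xy| ≤ p, |y| ≥ 1, and xy^i z ∈ L for every i ≥ 0.
Here y = a^k for some k with 1 ≤ k ≤ p, and xy^i z = a^(q + (i − 1)k) for every i ≥ 0.

Take i = q + 1: |xy^(q+1) z| = q + qk = q(k + 1).
Both factors satisfy q ≥ 2 and k + 1 ≥ 2, so q(k + 1) is composite, and xy^(q+1) z ∉ L.

This contradicts the pumping lemma, which requires xy^i z ∈ L for all i ≥ 0.
Hence L = {a^p : p is prime} is not regular. ∎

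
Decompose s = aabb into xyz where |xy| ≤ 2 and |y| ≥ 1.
x = '', y = 'a', z = 'abb'

For s = aabb and p = 2, one valid decomposition is:
- x = '' (length 0)
- y = 'a' (length 1)
- z = 'abb' (length 3)

Verification:
- xyz = '' + 'a' + 'abb' = aabb ✓
- |xy| = 1 ≤ 2 ✓
- |y| = 1 > 0 ✓

All pumping lemma constraints are satisfied.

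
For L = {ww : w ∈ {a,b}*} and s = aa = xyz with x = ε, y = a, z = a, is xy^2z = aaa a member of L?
No

xy²z = ε · aa · a = aaa.
aaa has odd length 3, so it cannot be written as ww and is not in L.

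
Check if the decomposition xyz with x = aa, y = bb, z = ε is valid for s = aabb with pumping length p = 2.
Violated: |xy| ≤ p

The decomposition x = aa, y = bb, z = ε for s = aabb with p = 2
violates the constraint: |xy| ≤ p

|xy| = |aabb| = 4 > 2 = p. The decomposition puts too many characters in xy.

Pumping lemma constraints:
1. xyz = s (decomposition is valid)
2. |xy| ≤ p
3. |y| > 0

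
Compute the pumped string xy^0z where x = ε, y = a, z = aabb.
aabb

Given x = '', y = 'a', z = 'aabb' and i = 0:

xy^0z = x + y·y·...·y (0 times) + z
       = '' + 'a'^0 + 'aabb'
       = '' + '' + 'aabb'
       = 'aabb'

The pumped string is 'aabb' with length 4.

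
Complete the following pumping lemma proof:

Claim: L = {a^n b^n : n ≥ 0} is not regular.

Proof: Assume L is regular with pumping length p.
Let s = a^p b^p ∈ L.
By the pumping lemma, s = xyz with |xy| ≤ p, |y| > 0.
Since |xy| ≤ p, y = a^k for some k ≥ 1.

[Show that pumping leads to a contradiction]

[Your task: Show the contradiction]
Consider xy²z = a^(p+k) b^p.

Since k ≥ 1, we have p + k > p.
So xy²z has more a's than b's: (p+k) a's vs p b's.
This means xy²z ∉ L because a^n b^n requires equal counts.

This contradicts the pumping lemma which states xy²z ∈ L.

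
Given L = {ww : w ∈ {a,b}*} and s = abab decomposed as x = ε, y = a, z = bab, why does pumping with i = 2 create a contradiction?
xy²z = aabab ∉ L

Pumping with i = 2 replaces y = a by y² = aa:
- Original: s = xyz = abab; abab splits into halves ab · ab, which are equal, so it is in L (w = ab)
- Pumped: xy²z = ε · aa · bab = aabab
- aabab has odd length 5, so it cannot be written as ww and is not in L

The pumping lemma would require xy²z ∈ L, so this decomposition yields a contradiction.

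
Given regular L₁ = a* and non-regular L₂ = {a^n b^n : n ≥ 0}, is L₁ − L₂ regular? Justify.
Yes — L₁ − L₂ is regular.

The only string of a* that lies in {a^n b^n} is ε, so L₁ − L₂ = a* − {ε} = a⁺ = aa*, which is regular.

Note that the bare facts "L₁ regular, L₂ non-regular" do not settle the question by themselves: the closure of regular languages under ∪, ∩, complement and difference applies only when BOTH operands are regular. With a non-regular operand the result can come out regular or non-regular depending on the specific languages, so one has to work out L₁ − L₂ for this particular pair, as above.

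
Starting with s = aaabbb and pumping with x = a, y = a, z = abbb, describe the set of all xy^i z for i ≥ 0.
{xy^i z : i ≥ 0} = {a^(2+i) b^3 : i ≥ 0} = {aabbb, aaabbb, aaaabbb, ...}

With x = a, y = a, z = abbb: Starting with aaabbb and pumping the second 'a', we get strings with 2+i a's followed by 3 b's for i = 0, 1, 2, ...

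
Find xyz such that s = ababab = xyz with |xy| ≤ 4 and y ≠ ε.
x = 'a', y = 'b', z = 'abab'

For s = ababab and p = 4, one valid decomposition is:
- x = 'a' (length 1)
- y = 'b' (length 1)
- z = 'abab' (length 4)

Verification:
- xyz = 'a' + 'b' + 'abab' = ababab ✓
- |xy| = 2 ≤ 4 ✓
- |y| = 1 > 0 ✓

All pumping lemma constraints are satisfied.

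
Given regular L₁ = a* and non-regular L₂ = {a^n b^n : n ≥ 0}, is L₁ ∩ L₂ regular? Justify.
Yes — L₁ ∩ L₂ is regular.

A string of a* contains no b's, and the only string of {a^n b^n} with no b's is ε (n = 0). So L₁ ∩ L₂ = {ε}, a finite language, which is regular.

Note that the bare facts "L₁ regular, L₂ non-regular" do not settle the question by themselves: the closure of regular languages under ∪, ∩, complement and difference applies only when BOTH operands are regular. With a non-regular operand the result can come out regular or non-regular depending on the specific languages, so one has to work out L₁ ∩ L₂ for this particular pair, as above.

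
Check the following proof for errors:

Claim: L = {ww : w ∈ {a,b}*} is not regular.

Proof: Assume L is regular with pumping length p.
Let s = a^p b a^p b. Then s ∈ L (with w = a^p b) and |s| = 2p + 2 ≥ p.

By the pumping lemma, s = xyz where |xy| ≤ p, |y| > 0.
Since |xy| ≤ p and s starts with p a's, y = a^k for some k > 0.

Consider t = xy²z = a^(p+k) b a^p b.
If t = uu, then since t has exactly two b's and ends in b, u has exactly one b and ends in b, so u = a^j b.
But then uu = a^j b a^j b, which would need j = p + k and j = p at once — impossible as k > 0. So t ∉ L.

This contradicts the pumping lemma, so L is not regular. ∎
The proof is correct.

This proof is valid because:
1. s = a^p b a^p b is in L and is chosen in terms of p, so |s| ≥ p holds for every p
2. The decomposition analysis is correct: |xy| ≤ p forces y to lie inside the leading a's
3. The contradiction is valid: the argument shows a^(p+k) b a^p b cannot be split into two equal halves
4. The conclusion follows logically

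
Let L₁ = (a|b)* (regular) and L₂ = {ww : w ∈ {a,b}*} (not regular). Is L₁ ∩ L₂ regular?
No — L₁ ∩ L₂ is not regular.

(a|b)* is all strings over {a,b}, so L₁ ∩ L₂ = {ww : w ∈ {a,b}*} = L₂ itself, which is not regular (pump s = a^p b a^p b).

Note that the bare facts "L₁ regular, L₂ non-regular" do not settle the question by themselves: the closure of regular languages under ∪, ∩, complement and difference applies only when BOTH operands are regular. With a non-regular operand the result can come out regular or non-regular depending on the specific languages, so one has to work out L₁ ∩ L₂ for this particular pair, as above.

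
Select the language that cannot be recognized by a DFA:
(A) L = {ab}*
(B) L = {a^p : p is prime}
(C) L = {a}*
(B) {a^p : p is prime}

(B) L = {a^p : p is prime} is NOT regular.

The pumping lemma can be used to prove this:
After pumping, the length becomes composite

The other languages are regular because they can be recognized by finite automata.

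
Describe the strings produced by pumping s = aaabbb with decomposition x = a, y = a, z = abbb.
{xy^i z : i ≥ 0} = {a^(2+i) b^3 : i ≥ 0} = {aabbb, aaabbb, aaaabbb, ...}

With x = a, y = a, z = abbb: Starting with aaabbb and pumping the second 'a', we get strings with 2+i a's followed by 3 b's for i = 0, 1, 2, ...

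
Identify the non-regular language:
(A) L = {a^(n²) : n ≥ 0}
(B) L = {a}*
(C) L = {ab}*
(A) {a^(n²) : n ≥ 0}

(A) L = {a^(n²) : n ≥ 0} is NOT regular.

The pumping lemma can be used to prove this:
After pumping, length is no longer a perfect square

The other languages are regular because they can be recognized by finite automata.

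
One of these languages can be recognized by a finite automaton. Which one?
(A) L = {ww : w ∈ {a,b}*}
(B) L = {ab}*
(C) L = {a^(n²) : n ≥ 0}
(B) {ab}*

(B) L = {ab}* is regular.

This can be recognized by a finite automaton (DFA/NFA).
Regular expressions like {ab}* define regular languages.

The other choices are not regular:
- {a^(n²) : n ≥ 0}: After pumping, length is no longer a perfect square
- {ww : w ∈ {a,b}*}: After pumping, the two halves no longer match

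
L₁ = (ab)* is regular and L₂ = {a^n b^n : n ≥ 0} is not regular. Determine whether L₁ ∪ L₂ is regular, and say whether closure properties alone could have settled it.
No — L₁ ∪ L₂ is not regular.

Let U = (ab)* ∪ {a^n b^n}. If U were regular, then U ∩ aa*bb* would be regular (closure under intersection with a regular language). But (ab)* ∩ aa*bb* = {ab} and {a^n b^n} ∩ aa*bb* = {a^n b^n : n ≥ 1}, so U ∩ aa*bb* = {a^n b^n : n ≥ 1}, which is not regular. Hence U is not regular.

Note that the bare facts "L₁ regular, L₂ non-regular" do not settle the question by themselves: the closure of regular languages under ∪, ∩, complement and difference applies only when BOTH operands are regular. With a non-regular operand the result can come out regular or non-regular depending on the specific languages, so one has to work out L₁ ∪ L₂ for this particular pair, as above.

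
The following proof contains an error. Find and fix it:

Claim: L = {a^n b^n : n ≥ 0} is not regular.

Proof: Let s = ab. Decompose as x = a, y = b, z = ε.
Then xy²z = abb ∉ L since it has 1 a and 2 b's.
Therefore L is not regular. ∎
Error: The string s = ab might be shorter than the pumping length p.

Correction: Choose s = a^p b^p to ensure |s| ≥ p. Also, the decomposition is wrong: with |xy| ≤ p, y cannot include b's when s starts with p a's.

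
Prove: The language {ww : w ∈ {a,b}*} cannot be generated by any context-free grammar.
Assume for contradiction that L is context-free, and let p ≥ 1 be the pumping length given by the pumping lemma for CFLs.
Choose s = a^p b^p a^p b^p. Then s ∈ L (take w = a^p b^p) and |s| = 4p ≥ p.
By the CFL pumping lemma, s = uvxyz for some u, v, x, y, z with |vxy| ≤ p, |vy| ≥ 1, and uv^i xy^i z ∈ L for every i ≥ 0.

Write s as four blocks A₁ B₁ A₂ B₂ with A₁ = A₂ = a^p and B₁ = B₂ = b^p. Since |vxy| ≤ p, the window vxy lies inside at most two adjacent blocks. Take i = 0 and let t = uxz, so |t| = 4p − |vy| with 1 ≤ |vy| ≤ p. If |t| is odd, t ∉ L immediately, so assume |vy| is even (hence |vy| ≥ 2) and |t|/2 = 2p − |vy|/2, which satisfies p ≤ |t|/2 ≤ 2p − 1.

Case 1 (vxy inside A₁B₁): t = a^(p−j) b^(p−l) a^p b^p with j + l = |vy|. The second half of t has length < 2p, so it is a suffix of the trailing a^p b^p and ends in b; the first half is a^(p−j) b^(p−l) a^((j+l)/2), which ends in a because (j+l)/2 ≥ 1. The halves differ, so t ∉ L.

Case 2 (vxy inside B₁A₂, straddling the middle): t = a^p b^(p−j) a^(p−l) b^p with j + l = |vy|. If t = ww, then w is a prefix of t of length ≥ p, so w begins with a^p; and w is a suffix of t of length ≥ p, so w ends with b^p. That forces |w| ≥ 2p, contradicting |w| = |t|/2 ≤ 2p − 1. So t ∉ L.

Case 3 (vxy inside A₂B₂): t = a^p b^p a^(p−j) b^(p−l) with j + l = |vy|. The first half of t is a prefix of a^p b^p, so it begins with a; the second half is b^((j+l)/2) a^(p−j) b^(p−l), which begins with b. The halves differ, so t ∉ L.

In every case uv⁰xy⁰z = uxz ∉ L.

This contradicts the CFL pumping lemma, which requires uv^i xy^i z ∈ L for all i ≥ 0.
Hence L = {ww : w ∈ {a,b}*} is not context-free. ∎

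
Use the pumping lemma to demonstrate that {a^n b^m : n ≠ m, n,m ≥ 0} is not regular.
Assume for contradiction that L is regular, and let p ≥ 1 be the pumping length given by the pumping lemma.
Choose s = a^p b^(p + p!). Then s ∈ L because p ≠ p + p! (as p! ≥ 1), and |s| ≥ p.
By the pumping lemma, s = xyz for some x, y, z with |xy| ≤ p, |y| ≥ 1, and xy^i z ∈ L for every i ≥ 0.
Since |xy| ≤ p and the first p symbols of s are all a's, y = a^k for some k with 1 ≤ k ≤ p.
For every i ≥ 0, xy^i z = a^(p + (i − 1)k) b^(p + p!).

Because 1 ≤ k ≤ p, k divides p!. Let t = p!/k (a positive integer) and take i = t + 1.
Then the number of a's is p + tk = p + p!, which equals the number of b's.
So xy^(t+1) z = a^(p + p!) b^(p + p!) has equally many a's and b's and is NOT in L.

This contradicts the pumping lemma, which requires xy^i z ∈ L for all i ≥ 0.
Hence L = {a^n b^m : n ≠ m, n,m ≥ 0} is not regular. ∎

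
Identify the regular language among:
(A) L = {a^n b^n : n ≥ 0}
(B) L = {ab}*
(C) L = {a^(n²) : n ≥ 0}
(B) {ab}*

(B) L = {ab}* is regular.

This can be recognized by a finite automaton (DFA/NFA).
Regular expressions like {ab}* define regular languages.

The other choices are not regular:
- {a^n b^n : n ≥ 0}: After pumping, the number of a's and b's become unequal
- {a^(n²) : n ≥ 0}: After pumping, length is no longer a perfect square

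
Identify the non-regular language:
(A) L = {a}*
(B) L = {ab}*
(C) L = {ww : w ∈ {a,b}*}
(C) {ww : w ∈ {a,b}*}

(C) L = {ww : w ∈ {a,b}*} is NOT regular.

The pumping lemma can be used to prove this:
After pumping, the two halves no longer match

The other languages are regular because they can be recognized by finite automata.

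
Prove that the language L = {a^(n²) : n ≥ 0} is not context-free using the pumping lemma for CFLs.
Assume for contradiction that L is context-free, and let p ≥ 1 be the pumping length given by the pumping lemma for CFLs.
Choose s = a^(p²). Then s ∈ L and |s| = p² ≥ p.
By the CFL pumping lemma, s = uvxyz for some u, v, x, y, z with |vxy| ≤ p, |vy| ≥ 1, and uv^i xy^i z ∈ L for every i ≥ 0.
All symbols are a's, so only lengths matter: let k = |vy|, with 1 ≤ k ≤ |vxy| ≤ p.

Take i = 2: |uv²xy²z| = p² + k, and p² < p² + k ≤ p² + p < (p + 1)².
So the length lies strictly between consecutive squares and is not a perfect square; uv²xy²z ∉ L.

This contradicts the CFL pumping lemma, which requires uv^i xy^i z ∈ L for all i ≥ 0.
Hence L = {a^(n²) : n ≥ 0} is not context-free. ∎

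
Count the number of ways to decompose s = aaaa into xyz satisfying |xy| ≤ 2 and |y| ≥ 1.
3

For s = 'aaaa' with pumping length p = 2:

Constraints: |xy| ≤ 2, |y| > 0

Valid decompositions (|xy| ≤ p, |y| ≥ 1):
  • x='', y='a', z='aaa'
  • x='a', y='a', z='aa'
  • x='', y='aa', z='aa'

Total count: 3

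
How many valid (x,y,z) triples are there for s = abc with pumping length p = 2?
3

For s = 'abc' with pumping length p = 2:

Constraints: |xy| ≤ 2, |y| > 0

Valid decompositions (|xy| ≤ p, |y| ≥ 1):
  • x='', y='a', z='bc'
  • x='a', y='b', z='c'
  • x='', y='ab', z='c'

Total count: 3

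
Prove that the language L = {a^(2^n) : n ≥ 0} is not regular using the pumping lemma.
Assume for contradiction that L is regular, and let p ≥ 1 be the pumping length given by the pumping lemma.
Choose s = a^(2^p). Then s ∈ L and |s| = 2^p ≥ p.
By the pumping lemma, s = xyz for some x, y, z with |xy| ≤ p, |y| ≥ 1, and xy^i z ∈ L for every i ≥ 0.
Here y = a^k for some k with 1 ≤ k ≤ |xy| ≤ p, and p < 2^p.

Take i = 2: |xy²z| = 2^p + k.
Now 2^p < 2^p + k ≤ 2^p + p < 2^p + 2^p = 2^(p+1).
So |xy²z| lies strictly between the consecutive powers of two 2^p and 2^(p+1), hence is not a power of 2, and xy²z ∉ L.

This contradicts the pumping lemma, which requires xy^i z ∈ L for all i ≥ 0.
Hence L = {a^(2^n) : n ≥ 0} is not regular. ∎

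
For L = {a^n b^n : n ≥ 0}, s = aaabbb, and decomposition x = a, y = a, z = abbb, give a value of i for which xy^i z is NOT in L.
i = 0

xy⁰z = a · ε · abbb = aabbb; aabbb has 2 a's and 3 b's; 2 ≠ 3, so it is not in L.
(Other choices also work, e.g. i = 2, 3; only i = 1 is guaranteed to stay in L since xy¹z = s.)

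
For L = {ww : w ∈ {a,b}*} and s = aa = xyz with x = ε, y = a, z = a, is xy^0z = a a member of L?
No

xy⁰z = ε · ε · a = a.
a has odd length 1, so it cannot be written as ww and is not in L.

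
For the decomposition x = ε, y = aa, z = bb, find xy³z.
aaaaaabb

Given x = '', y = 'aa', z = 'bb' and i = 3:

xy^3z = x + y·y·...·y (3 times) + z
       = '' + 'aa'^3 + 'bb'
       = '' + 'aaaaaa' + 'bb'
       = 'aaaaaabb'

The pumped string is 'aaaaaabb' with length 8.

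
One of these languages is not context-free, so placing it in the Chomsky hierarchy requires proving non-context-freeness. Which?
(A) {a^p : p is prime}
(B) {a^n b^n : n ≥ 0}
(A) {a^p : p is prime}

(A) {a^p : p is prime} requires the CFL pumping lemma.

- {a^n b^n : n ≥ 0} is context-free (but not regular)
  • Can be shown non-regular with the regular pumping lemma
  • After pumping, the number of a's and b's become unequal

- {a^p : p is prime} is NOT context-free
  • Requires the CFL pumping lemma to prove
  • The CFL pumping lemma also fails because prime gaps are unbounded

The CFL pumping lemma is "stronger" in that it can prove non-membership
in the larger class of context-free languages.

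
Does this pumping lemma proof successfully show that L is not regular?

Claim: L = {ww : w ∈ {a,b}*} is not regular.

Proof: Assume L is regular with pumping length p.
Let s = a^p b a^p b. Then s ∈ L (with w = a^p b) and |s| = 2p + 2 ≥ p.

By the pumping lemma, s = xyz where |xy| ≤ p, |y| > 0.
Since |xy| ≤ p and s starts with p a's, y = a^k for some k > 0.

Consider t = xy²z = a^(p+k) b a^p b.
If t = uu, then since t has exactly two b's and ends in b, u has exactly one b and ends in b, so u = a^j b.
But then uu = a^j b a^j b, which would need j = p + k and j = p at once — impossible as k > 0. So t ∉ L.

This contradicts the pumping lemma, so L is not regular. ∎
The proof is correct.

This proof is valid because:
1. s = a^p b a^p b is in L and is chosen in terms of p, so |s| ≥ p holds for every p
2. The decomposition analysis is correct: |xy| ≤ p forces y to lie inside the leading a's
3. The contradiction is valid: the argument shows a^(p+k) b a^p b cannot be split into two equal halves
4. The conclusion follows logically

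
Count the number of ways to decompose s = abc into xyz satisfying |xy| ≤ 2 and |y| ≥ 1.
3

For s = 'abc' with pumping length p = 2:

Constraints: |xy| ≤ 2, |y| > 0

Valid decompositions (|xy| ≤ p, |y| ≥ 1):
  • x='', y='a', z='bc'
  • x='a', y='b', z='c'
  • x='', y='ab', z='c'

Total count: 3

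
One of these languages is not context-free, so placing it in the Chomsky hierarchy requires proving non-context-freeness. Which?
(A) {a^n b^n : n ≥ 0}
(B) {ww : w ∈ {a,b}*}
(B) {ww : w ∈ {a,b}*}

(B) {ww : w ∈ {a,b}*} requires the CFL pumping lemma.

- {a^n b^n : n ≥ 0} is context-free (but not regular)
  • Can be shown non-regular with the regular pumping lemma
  • After pumping, the number of a's and b's become unequal

- {ww : w ∈ {a,b}*} is NOT context-free
  • Requires the CFL pumping lemma to prove
  • Even a PDA cannot compare two arbitrary halves symbol by symbol; CFL pumping on a^p b^p a^p b^p fails

The CFL pumping lemma is "stronger" in that it can prove non-membership
in the larger class of context-free languages.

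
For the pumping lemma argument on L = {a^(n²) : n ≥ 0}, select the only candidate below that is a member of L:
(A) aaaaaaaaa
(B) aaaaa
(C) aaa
(A) aaaaaaaaa

The pumping lemma is applied to a string s that lies in L, so first check membership of each option:
- (A) aaaaaaaaa has length 9 = 3², a perfect square, so it is in L ✓
- (B) aaaaa has length 5, strictly between 2² = 4 and 3² = 9, so it is not in L ✗
- (C) aaa has length 3, strictly between 1² = 1 and 2² = 4, so it is not in L ✗

Only (A) aaaaaaaaa is in L, so it is the only candidate that could play the role of s.
(In a complete proof one picks s in terms of the pumping length p so that |s| ≥ p is guaranteed; a fixed string like aaaaaaaaa illustrates the shape of such an s.)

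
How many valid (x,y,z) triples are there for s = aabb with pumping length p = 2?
3

For s = 'aabb' with pumping length p = 2:

Constraints: |xy| ≤ 2, |y| > 0

Valid decompositions (|xy| ≤ p, |y| ≥ 1):
  • x='', y='a', z='abb'
  • x='a', y='a', z='bb'
  • x='', y='aa', z='bb'

Total count: 3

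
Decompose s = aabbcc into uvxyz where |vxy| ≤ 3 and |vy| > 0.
u='aa', v='b', x='b', y='c', z='c'

For s = aabbcc with pumping length p = 3:

One valid decomposition:
- u = 'aa'
- v = 'b'
- x = 'b'
- y = 'c'
- z = 'c'

Verification:
- uvxyz = 'aa' + 'b' + 'b' + 'c' + 'c' = aabbcc ✓
- |vxy| = |'bbc'| = 3 ≤ 3 ✓
- |vy| = |'bc'| = 2 > 0 ✓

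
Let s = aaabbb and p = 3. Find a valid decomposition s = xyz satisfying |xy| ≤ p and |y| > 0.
x = '', y = 'aa', z = 'abbb'

For s = aaabbb and p = 3, one valid decomposition is:
- x = '' (length 0)
- y = 'aa' (length 2)
- z = 'abbb' (length 4)

Verification:
- xyz = '' + 'aa' + 'abbb' = aaabbb ✓
- |xy| = 2 ≤ 3 ✓
- |y| = 2 > 0 ✓

All pumping lemma constraints are satisfied.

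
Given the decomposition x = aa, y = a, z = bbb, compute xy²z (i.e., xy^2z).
aaaabbb

Given x = 'aa', y = 'a', z = 'bbb' and i = 2:

xy^2z = x + y·y·...·y (2 times) + z
       = 'aa' + 'a'^2 + 'bbb'
       = 'aa' + 'aa' + 'bbb'
       = 'aaaabbb'

The pumped string is 'aaaabbb' with length 7.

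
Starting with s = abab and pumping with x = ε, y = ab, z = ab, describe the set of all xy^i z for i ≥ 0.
{xy^i z : i ≥ 0} = {(ab)^(i+1) : i ≥ 0} = {ab, abab, ababab, ...}

With x = ε, y = ab, z = ab: Pumping 'ab' gives strings of alternating a's and b's.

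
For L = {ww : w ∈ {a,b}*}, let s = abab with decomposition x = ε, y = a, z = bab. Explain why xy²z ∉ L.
xy²z = aabab ∉ L

Pumping with i = 2 replaces y = a by y² = aa:
- Original: s = xyz = abab; abab splits into halves ab · ab, which are equal, so it is in L (w = ab)
- Pumped: xy²z = ε · aa · bab = aabab
- aabab has odd length 5, so it cannot be written as ww and is not in L

The pumping lemma would require xy²z ∈ L, so this decomposition yields a contradiction.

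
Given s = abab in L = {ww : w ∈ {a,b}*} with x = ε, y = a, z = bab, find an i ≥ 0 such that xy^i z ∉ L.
i = 3

xy³z = ε · aaa · bab = aaabab; aaabab has length 6; its halves are aaa and bab, which differ, so it is not in L.
(Other choices also work, e.g. i = 0, 2; only i = 1 is guaranteed to stay in L since xy¹z = s.)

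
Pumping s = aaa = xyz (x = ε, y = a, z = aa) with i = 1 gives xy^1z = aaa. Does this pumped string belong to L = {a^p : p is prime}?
Yes

xy¹z = ε · a · aa = aaa.
aaa has length 3, which is prime, so it is in L.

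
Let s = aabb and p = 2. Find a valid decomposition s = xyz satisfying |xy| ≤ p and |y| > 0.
x = 'a', y = 'a', z = 'bb'

For s = aabb and p = 2, one valid decomposition is:
- x = 'a' (length 1)
- y = 'a' (length 1)
- z = 'bb' (length 2)

Verification:
- xyz = 'a' + 'a' + 'bb' = aabb ✓
- |xy| = 2 ≤ 2 ✓
- |y| = 1 > 0 ✓

All pumping lemma constraints are satisfied.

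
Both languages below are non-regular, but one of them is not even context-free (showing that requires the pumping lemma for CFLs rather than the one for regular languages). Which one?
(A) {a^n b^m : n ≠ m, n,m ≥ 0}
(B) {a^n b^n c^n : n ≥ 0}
(B) {a^n b^n c^n : n ≥ 0}

(B) {a^n b^n c^n : n ≥ 0} requires the CFL pumping lemma.

- {a^n b^m : n ≠ m, n,m ≥ 0} is context-free (but not regular)
  • Can be shown non-regular with the regular pumping lemma
  • After pumping a's, we can make n = m

- {a^n b^n c^n : n ≥ 0} is NOT context-free
  • Requires the CFL pumping lemma to prove
  • Cannot maintain three equal counts simultaneously

The CFL pumping lemma is "stronger" in that it can prove non-membership
in the larger class of context-free languages.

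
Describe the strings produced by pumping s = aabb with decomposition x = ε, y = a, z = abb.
{xy^i z : i ≥ 0} = {a^(i+1) b^2 : i ≥ 0} = {abb, aabb, aaabb, ...}

With x = ε, y = a, z = abb: Starting with aabb and pumping the first 'a' (z = abb keeps the second 'a'), we get strings with i+1 a's followed by 2 b's for i = 0, 1, 2, ...; note bb is not produced because z always contributes one a.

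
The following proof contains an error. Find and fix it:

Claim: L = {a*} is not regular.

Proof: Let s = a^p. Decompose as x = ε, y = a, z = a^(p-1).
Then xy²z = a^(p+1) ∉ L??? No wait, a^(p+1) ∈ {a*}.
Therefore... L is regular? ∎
Error: The proof attempts to show a*  is not regular, but a* IS regular!

Correction: a* is a regular language (recognized by a simple DFA with one accepting state and self-loop on 'a'). The pumping lemma can only prove non-regularity, not regularity. For regular languages, pumping always works.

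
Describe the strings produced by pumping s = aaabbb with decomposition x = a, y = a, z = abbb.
{xy^i z : i ≥ 0} = {a^(2+i) b^3 : i ≥ 0} = {aabbb, aaabbb, aaaabbb, ...}

With x = a, y = a, z = abbb: Starting with aaabbb and pumping the second 'a', we get strings with 2+i a's followed by 3 b's for i = 0, 1, 2, ...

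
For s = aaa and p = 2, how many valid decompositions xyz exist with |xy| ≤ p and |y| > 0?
3

For s = 'aaa' with pumping length p = 2:

Constraints: |xy| ≤ 2, |y| > 0

Valid decompositions (|xy| ≤ p, |y| ≥ 1):
  • x='', y='a', z='aa'
  • x='a', y='a', z='a'
  • x='', y='aa', z='a'

Total count: 3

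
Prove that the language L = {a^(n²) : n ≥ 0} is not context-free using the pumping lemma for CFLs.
Assume for contradiction that L is context-free, and let p ≥ 1 be the pumping length given by the pumping lemma for CFLs.
Choose s = a^(p²). Then s ∈ L and |s| = p² ≥ p.
By the CFL pumping lemma, s = uvxyz for some u, v, x, y, z with |vxy| ≤ p, |vy| ≥ 1, and uv^i xy^i z ∈ L for every i ≥ 0.
All symbols are a's, so only lengths matter: let k = |vy|, with 1 ≤ k ≤ |vxy| ≤ p.

Take i = 2: |uv²xy²z| = p² + k, and p² < p² + k ≤ p² + p < (p + 1)².
So the length lies strictly between consecutive squares and is not a perfect square; uv²xy²z ∉ L.

This contradicts the CFL pumping lemma, which requires uv^i xy^i z ∈ L for all i ≥ 0.
Hence L = {a^(n²) : n ≥ 0} is not context-free. ∎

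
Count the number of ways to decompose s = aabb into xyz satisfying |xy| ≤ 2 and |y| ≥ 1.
3

For s = 'aabb' with pumping length p = 2:

Constraints: |xy| ≤ 2, |y| > 0

Valid decompositions (|xy| ≤ p, |y| ≥ 1):
  • x='', y='a', z='abb'
  • x='a', y='a', z='bb'
  • x='', y='aa', z='bb'

Total count: 3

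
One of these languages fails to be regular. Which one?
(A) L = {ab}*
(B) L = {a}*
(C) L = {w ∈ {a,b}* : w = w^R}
(C) {w ∈ {a,b}* : w = w^R}

(C) L = {w ∈ {a,b}* : w = w^R} is NOT regular.

The pumping lemma can be used to prove this:
After pumping, the string is no longer symmetric

The other languages are regular because they can be recognized by finite automata.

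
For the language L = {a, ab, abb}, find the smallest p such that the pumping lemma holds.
p = 4

For a finite language L, the pumping lemma holds vacuously if p > max|s| for s ∈ L.

The longest string in L = {a, ab, abb} has length 3.
If p = 4, then no string s ∈ L has |s| ≥ p, so the condition is vacuously true.

The minimum pumping length is p = 4.

Why no smaller p works: for any p ≤ 3, the longest string s ∈ L has |s| = 3 ≥ p, so it would
have to be pumpable; but pumping up (i = 2, 3, ...) produces ever longer strings, which cannot all lie in the
finite language L. So the pumping property fails for every p ≤ 3.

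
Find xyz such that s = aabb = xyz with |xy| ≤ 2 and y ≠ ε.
x = '', y = 'a', z = 'abb'

For s = aabb and p = 2, one valid decomposition is:
- x = '' (length 0)
- y = 'a' (length 1)
- z = 'abb' (length 3)

Verification:
- xyz = '' + 'a' + 'abb' = aabb ✓
- |xy| = 1 ≤ 2 ✓
- |y| = 1 > 0 ✓

All pumping lemma constraints are satisfied.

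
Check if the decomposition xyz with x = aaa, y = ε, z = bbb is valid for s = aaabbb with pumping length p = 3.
Violated: |y| > 0

The decomposition x = aaa, y = ε, z = bbb for s = aaabbb with p = 3
violates the constraint: |y| > 0

|y| = 0, but the pumping lemma requires |y| > 0 (y must be non-empty).

Pumping lemma constraints:
1. xyz = s (decomposition is valid)
2. |xy| ≤ p
3. |y| > 0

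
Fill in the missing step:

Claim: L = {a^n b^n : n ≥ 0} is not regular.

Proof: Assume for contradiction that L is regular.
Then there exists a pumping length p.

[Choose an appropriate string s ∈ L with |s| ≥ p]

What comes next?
s = a^p b^p

This string is in L (has equal a's and b's) and has length 2p ≥ p.
Any decomposition xyz with |xy| ≤ p means y consists only of a's,
so pumping will unbalance the counts.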